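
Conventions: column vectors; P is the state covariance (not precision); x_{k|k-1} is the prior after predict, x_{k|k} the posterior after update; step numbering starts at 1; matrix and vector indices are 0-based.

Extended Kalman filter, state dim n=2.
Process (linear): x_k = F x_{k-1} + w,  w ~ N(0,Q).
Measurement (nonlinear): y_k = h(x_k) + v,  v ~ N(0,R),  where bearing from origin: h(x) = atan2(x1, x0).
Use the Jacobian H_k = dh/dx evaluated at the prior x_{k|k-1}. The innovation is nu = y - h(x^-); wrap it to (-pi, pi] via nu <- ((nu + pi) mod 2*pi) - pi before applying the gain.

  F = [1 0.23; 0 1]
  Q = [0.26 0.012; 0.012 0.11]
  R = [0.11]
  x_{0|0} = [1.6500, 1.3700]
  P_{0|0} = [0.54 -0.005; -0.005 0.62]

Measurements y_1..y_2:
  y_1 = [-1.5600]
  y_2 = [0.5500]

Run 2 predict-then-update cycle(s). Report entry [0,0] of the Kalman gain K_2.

K[0,0] = 1.0900

step 1: x^-=[1.9651, 1.3700]  P^-=[0.8305 0.1496; 0.1496 0.7300]  H_jac=[-0.2387 0.3424]  S=[0.2185]  K=[-0.6730; 0.9807]  nu=[-2.1688]  x^+=[3.4248, -0.7570]  P^+=[0.7315 0.2938; 0.2938 0.5199]
step 2: x^-=[3.2507, -0.7570]  P^-=[1.1542 0.4254; 0.4254 0.6299]  H_jac=[0.0680 0.2918]  S=[0.1858]  K=[1.0900; 1.1446]  nu=[0.7788]  x^+=[4.0996, 0.1344]  P^+=[0.9334 0.1935; 0.1935 0.3864]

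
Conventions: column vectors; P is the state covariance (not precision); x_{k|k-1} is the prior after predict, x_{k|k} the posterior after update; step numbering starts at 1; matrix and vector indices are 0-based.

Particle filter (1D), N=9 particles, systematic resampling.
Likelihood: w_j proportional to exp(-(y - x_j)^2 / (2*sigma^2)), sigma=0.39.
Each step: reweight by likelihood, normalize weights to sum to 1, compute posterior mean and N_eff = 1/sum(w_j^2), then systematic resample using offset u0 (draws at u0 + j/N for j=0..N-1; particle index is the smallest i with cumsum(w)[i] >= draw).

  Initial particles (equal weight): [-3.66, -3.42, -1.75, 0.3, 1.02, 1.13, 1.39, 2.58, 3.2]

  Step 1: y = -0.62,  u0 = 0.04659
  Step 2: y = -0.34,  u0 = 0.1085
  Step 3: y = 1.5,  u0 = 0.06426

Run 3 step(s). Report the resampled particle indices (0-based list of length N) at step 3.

step 1: w=[0.0000, 0.0000, 0.1949, 0.8026, 0.0019, 0.0006, 0.0000, 0.0000, 0.0000]  mean=-0.0978  Neff=1.4659  idx=[2, 2, 3, 3, 3, 3, 3, 3, 3]
step 2: w=[0.0008, 0.0008, 0.1426, 0.1426, 0.1426, 0.1426, 0.1426, 0.1426, 0.1426]  mean=0.2967  Neff=7.0223  idx=[2, 3, 4, 5, 5, 6, 7, 8, 8]
step 3: w=[0.1111, 0.1111, 0.1111, 0.1111, 0.1111, 0.1111, 0.1111, 0.1111, 0.1111]  mean=0.3000  Neff=9.0000  idx=[0, 1, 2, 3, 4, 5, 6, 7, 8]

resampled_idx = [0, 1, 2, 3, 4, 5, 6, 7, 8]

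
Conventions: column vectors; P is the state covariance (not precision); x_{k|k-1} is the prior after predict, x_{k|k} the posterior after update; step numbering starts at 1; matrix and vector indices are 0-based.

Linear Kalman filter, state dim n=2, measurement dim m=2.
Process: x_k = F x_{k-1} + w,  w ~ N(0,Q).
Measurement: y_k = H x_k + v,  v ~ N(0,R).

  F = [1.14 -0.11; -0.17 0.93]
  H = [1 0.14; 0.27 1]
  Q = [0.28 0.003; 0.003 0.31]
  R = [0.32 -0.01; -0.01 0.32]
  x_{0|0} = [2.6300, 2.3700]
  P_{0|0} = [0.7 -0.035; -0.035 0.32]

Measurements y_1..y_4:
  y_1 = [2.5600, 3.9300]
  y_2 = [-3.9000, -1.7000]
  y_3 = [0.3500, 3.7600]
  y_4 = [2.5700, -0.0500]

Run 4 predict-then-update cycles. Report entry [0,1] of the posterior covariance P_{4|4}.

step 1: x^-=[2.7375, 1.7570]  P^-=[1.2024 -0.2032; -0.2032 0.6181]  S=[1.4776 0.1903; 0.1903 0.9160]  K=[0.7988 -0.0334; -0.1625 0.6486]  nu=[-0.4235, 1.4339]  x^+=[2.3514, 2.7558]  P^+=[0.2687 -0.0912; -0.0912 0.2338]
step 2: x^-=[2.3775, 2.1632]  P^-=[0.6549 -0.1714; -0.1714 0.5488]  S=[0.9377 0.0658; 0.0658 0.8240]  K=[0.6762 -0.0474; -0.1444 0.6214]  nu=[-6.5803, -4.5051]  x^+=[-1.8585, 0.3142]  P^+=[0.2286 -0.0836; -0.0836 0.2229]
step 3: x^-=[-2.1532, 0.6081]  P^-=[0.6007 -0.1543; -0.1543 0.5358]  S=[0.8880 0.0670; 0.0670 0.8163]  K=[0.6555 -0.0442; -0.1359 0.6165]  nu=[2.4181, 3.7332]  x^+=[-0.7332, 2.5813]  P^+=[0.2215 -0.0805; -0.0805 0.2204]
step 4: x^-=[-1.1198, 2.5252]  P^-=[0.5907 -0.1493; -0.1493 0.5325]  S=[0.8793 0.0691; 0.0691 0.8149]  K=[0.6513 -0.0427; -0.1334 0.6152]  nu=[3.3363, -2.2729]  x^+=[1.1503, 0.6819]  P^+=[0.2200 -0.0796; -0.0796 0.2197]

P_post[0,1] = -0.0796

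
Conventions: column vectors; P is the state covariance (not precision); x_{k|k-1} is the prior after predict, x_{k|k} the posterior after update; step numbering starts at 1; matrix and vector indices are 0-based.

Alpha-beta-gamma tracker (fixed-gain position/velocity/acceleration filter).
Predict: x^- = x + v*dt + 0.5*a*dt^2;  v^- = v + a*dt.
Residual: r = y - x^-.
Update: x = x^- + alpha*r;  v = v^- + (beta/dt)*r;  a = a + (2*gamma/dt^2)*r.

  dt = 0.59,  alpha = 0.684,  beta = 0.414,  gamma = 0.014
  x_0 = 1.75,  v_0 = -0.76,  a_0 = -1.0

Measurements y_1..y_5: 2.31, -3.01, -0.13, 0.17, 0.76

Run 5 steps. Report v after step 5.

step 1: x_pred=1.1276  r=1.1825  x^+=1.9363  v^+=-0.5203  a^+=-0.9049
step 2: x_pred=1.4719  r=-4.4819  x^+=-1.5937  v^+=-4.1991  a^+=-1.2654
step 3: x_pred=-4.2914  r=4.1614  x^+=-1.4450  v^+=-2.0256  a^+=-0.9307
step 4: x_pred=-2.8021  r=2.9721  x^+=-0.7692  v^+=-0.4892  a^+=-0.6916
step 5: x_pred=-1.1782  r=1.9382  x^+=0.1475  v^+=0.4628  a^+=-0.5357

v_post = 0.4628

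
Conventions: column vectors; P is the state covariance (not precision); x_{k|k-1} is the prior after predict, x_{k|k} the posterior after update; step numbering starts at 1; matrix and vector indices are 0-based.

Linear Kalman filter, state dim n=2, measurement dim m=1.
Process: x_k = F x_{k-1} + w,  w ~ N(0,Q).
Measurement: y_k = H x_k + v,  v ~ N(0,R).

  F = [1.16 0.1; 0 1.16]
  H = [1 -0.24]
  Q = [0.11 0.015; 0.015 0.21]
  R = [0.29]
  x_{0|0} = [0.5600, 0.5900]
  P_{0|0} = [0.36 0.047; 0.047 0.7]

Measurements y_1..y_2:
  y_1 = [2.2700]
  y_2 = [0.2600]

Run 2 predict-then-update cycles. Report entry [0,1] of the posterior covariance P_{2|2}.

P_post[0,1] = 0.4363

step 1: x^-=[0.7086, 0.6844]  P^-=[0.6123 0.1594; 0.1594 1.1519]  S=[0.8921]  K=[0.6435; -0.1312]  nu=[1.7257]  x^+=[1.8190, 0.4581]  P^+=[0.2429 0.2347; 0.2347 1.1366]
step 2: x^-=[2.1558, 0.5313]  P^-=[0.5027 0.4627; 0.4627 1.7394]  S=[0.6708]  K=[0.5839; 0.0675]  nu=[-1.7683]  x^+=[1.1233, 0.4120]  P^+=[0.2740 0.4363; 0.4363 1.7363]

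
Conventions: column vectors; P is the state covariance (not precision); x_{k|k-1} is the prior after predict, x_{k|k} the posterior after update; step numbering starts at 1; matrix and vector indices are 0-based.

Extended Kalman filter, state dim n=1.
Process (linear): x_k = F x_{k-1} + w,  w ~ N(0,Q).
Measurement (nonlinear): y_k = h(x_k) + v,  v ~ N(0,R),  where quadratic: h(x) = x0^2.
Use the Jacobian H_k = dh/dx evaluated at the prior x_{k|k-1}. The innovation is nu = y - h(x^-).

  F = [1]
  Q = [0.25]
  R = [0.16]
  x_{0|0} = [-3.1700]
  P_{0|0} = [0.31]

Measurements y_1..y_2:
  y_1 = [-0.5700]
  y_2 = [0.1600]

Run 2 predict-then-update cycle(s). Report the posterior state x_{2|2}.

x_post = [-0.8520]

step 1: x^-=[-3.1700]  P^-=[0.5600]  H_jac=[-6.3400]  S=[22.6695]  K=[-0.1566]  nu=[-10.6189]  x^+=[-1.5069]  P^+=[0.0040]
step 2: x^-=[-1.5069]  P^-=[0.2540]  H_jac=[-3.0138]  S=[2.4667]  K=[-0.3103]  nu=[-2.1108]  x^+=[-0.8520]  P^+=[0.0165]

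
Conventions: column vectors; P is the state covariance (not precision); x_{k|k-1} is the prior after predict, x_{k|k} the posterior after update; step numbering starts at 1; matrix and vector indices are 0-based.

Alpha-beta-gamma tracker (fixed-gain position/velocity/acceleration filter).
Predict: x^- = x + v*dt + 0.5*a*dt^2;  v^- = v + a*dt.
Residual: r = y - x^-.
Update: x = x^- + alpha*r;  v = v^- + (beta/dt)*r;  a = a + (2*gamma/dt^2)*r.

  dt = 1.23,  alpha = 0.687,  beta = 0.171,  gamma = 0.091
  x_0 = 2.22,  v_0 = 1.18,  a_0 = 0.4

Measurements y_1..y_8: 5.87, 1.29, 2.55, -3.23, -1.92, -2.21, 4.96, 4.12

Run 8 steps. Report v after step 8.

step 1: x_pred=3.9740  r=1.8960  x^+=5.2765  v^+=1.9356  a^+=0.6281
step 2: x_pred=8.1324  r=-6.8424  x^+=3.4317  v^+=1.7569  a^+=-0.1950
step 3: x_pred=5.4451  r=-2.8951  x^+=3.4562  v^+=1.1145  a^+=-0.5433
step 4: x_pred=4.4160  r=-7.6460  x^+=-0.8368  v^+=-0.6168  a^+=-1.4631
step 5: x_pred=-2.7022  r=0.7822  x^+=-2.1648  v^+=-2.3077  a^+=-1.3690
step 6: x_pred=-6.0389  r=3.8289  x^+=-3.4084  v^+=-3.4593  a^+=-0.9084
step 7: x_pred=-8.3505  r=13.3105  x^+=0.7938  v^+=-2.7261  a^+=0.6928
step 8: x_pred=-2.0352  r=6.1552  x^+=2.1934  v^+=-1.0182  a^+=1.4333

v_post = -1.0182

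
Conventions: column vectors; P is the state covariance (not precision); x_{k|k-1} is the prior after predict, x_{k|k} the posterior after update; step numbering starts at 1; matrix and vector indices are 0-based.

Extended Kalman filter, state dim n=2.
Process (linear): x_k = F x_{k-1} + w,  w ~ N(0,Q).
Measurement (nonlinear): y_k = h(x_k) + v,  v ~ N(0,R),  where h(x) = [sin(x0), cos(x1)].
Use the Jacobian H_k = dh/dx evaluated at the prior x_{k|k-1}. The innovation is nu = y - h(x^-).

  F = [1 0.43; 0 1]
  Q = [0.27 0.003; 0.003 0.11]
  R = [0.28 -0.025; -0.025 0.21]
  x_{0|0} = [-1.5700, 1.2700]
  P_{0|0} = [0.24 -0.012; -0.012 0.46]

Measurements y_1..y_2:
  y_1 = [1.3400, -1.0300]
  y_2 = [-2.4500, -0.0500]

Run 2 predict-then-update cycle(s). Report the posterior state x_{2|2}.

x_post = [1.6940, 2.1464]

step 1: x^-=[-1.0239, 1.2700]  P^-=[0.5847 0.1888; 0.1888 0.5700]  H_jac=[0.5200 0.0000; 0.0000 -0.9551]  S=[0.4381 -0.1188; -0.1188 0.7300]  K=[0.6560 -0.1403; 0.0229 -0.7421]  nu=[2.1941, -1.3263]  x^+=[0.6015, 2.3045]  P^+=[0.3600 0.0480; 0.0480 0.1638]
step 2: x^-=[1.5925, 2.3045]  P^-=[0.7015 0.1214; 0.1214 0.2738]  H_jac=[-0.0217 0.0000; 0.0000 -0.7427]  S=[0.2803 -0.0230; -0.0230 0.3610]  K=[-0.0752 -0.2546; -0.0560 -0.5668]  nu=[-3.4498, 0.6196]  x^+=[1.6940, 2.1464]  P^+=[0.6774 0.0695; 0.0695 0.1584]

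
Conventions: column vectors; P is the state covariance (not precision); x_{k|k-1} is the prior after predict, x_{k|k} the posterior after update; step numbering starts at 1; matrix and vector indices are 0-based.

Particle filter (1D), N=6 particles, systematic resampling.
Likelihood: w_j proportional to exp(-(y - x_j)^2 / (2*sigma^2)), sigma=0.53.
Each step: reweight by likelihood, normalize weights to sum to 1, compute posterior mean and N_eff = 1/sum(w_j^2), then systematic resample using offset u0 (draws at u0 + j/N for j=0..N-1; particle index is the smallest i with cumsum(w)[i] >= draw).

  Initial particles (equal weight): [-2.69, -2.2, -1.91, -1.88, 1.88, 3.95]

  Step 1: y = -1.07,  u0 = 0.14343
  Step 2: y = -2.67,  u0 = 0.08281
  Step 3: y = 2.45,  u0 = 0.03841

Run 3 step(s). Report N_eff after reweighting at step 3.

step 1: w=[0.0132, 0.1455, 0.4021, 0.4392, 0.0000, 0.0000]  mean=-1.9493  Neff=2.6600  idx=[1, 2, 2, 3, 3, 3]
step 2: w=[0.2838, 0.1504, 0.1504, 0.1385, 0.1385, 0.1385]  mean=-1.9798  Neff=5.4555  idx=[0, 0, 1, 2, 4, 5]
step 3: w=[0.0018, 0.0018, 0.1923, 0.1923, 0.3059, 0.3059]  mean=-1.8927  Neff=3.8304  idx=[2, 3, 3, 4, 5, 5]

N_eff = 3.8304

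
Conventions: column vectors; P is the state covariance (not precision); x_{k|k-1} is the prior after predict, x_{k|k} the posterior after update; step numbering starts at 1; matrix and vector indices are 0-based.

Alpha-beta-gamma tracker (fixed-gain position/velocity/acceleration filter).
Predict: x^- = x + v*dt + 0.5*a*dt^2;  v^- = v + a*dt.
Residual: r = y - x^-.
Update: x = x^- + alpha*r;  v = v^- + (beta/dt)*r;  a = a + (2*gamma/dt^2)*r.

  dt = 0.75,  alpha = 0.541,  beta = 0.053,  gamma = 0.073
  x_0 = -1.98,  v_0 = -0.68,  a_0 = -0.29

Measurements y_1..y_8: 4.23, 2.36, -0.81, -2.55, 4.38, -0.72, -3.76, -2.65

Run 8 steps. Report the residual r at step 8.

resid = -1.5489

step 1: x_pred=-2.5716  r=6.8016  x^+=1.1081  v^+=-0.4169  a^+=1.4754
step 2: x_pred=1.2104  r=1.1496  x^+=1.8323  v^+=0.7709  a^+=1.7738
step 3: x_pred=2.9094  r=-3.7194  x^+=0.8972  v^+=1.8384  a^+=0.8084
step 4: x_pred=2.5034  r=-5.0534  x^+=-0.2305  v^+=2.0876  a^+=-0.5032
step 5: x_pred=1.1937  r=3.1863  x^+=2.9175  v^+=1.9353  a^+=0.3238
step 6: x_pred=4.4600  r=-5.1800  x^+=1.6576  v^+=1.8121  a^+=-1.0207
step 7: x_pred=2.7296  r=-6.4896  x^+=-0.7813  v^+=0.5880  a^+=-2.7051
step 8: x_pred=-1.1011  r=-1.5489  x^+=-1.9391  v^+=-1.5503  a^+=-3.1072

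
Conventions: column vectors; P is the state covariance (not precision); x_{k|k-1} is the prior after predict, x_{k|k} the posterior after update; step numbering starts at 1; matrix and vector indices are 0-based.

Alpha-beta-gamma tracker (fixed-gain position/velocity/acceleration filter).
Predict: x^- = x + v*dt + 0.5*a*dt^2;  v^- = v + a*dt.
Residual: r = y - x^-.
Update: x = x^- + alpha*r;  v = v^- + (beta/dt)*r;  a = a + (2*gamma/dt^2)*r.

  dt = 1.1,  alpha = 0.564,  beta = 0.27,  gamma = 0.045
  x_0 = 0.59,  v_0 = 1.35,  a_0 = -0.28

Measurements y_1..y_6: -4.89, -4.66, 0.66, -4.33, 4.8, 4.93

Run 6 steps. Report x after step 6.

step 1: x_pred=1.9056  r=-6.7956  x^+=-1.9271  v^+=-0.6260  a^+=-0.7855
step 2: x_pred=-3.0909  r=-1.5691  x^+=-3.9759  v^+=-1.8751  a^+=-0.9022
step 3: x_pred=-6.5844  r=7.2444  x^+=-2.4985  v^+=-1.0894  a^+=-0.3633
step 4: x_pred=-3.9167  r=-0.4133  x^+=-4.1498  v^+=-1.5905  a^+=-0.3941
step 5: x_pred=-6.1377  r=10.9377  x^+=0.0311  v^+=0.6607  a^+=0.4195
step 6: x_pred=1.0118  r=3.9182  x^+=3.2216  v^+=2.0839  a^+=0.7109

x_post = 3.2216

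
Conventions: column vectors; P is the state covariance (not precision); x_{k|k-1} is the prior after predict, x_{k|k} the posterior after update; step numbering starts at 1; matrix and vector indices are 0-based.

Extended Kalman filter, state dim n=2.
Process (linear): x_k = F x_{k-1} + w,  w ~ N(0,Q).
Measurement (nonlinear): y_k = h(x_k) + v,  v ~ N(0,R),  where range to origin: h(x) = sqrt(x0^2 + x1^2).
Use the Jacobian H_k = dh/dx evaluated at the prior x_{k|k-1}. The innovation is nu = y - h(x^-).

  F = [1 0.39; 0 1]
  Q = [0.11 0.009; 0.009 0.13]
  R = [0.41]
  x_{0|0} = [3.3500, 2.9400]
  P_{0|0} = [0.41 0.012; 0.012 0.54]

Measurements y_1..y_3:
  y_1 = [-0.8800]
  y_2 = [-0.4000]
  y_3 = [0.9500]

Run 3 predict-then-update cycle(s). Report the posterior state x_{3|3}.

step 1: x^-=[4.4966, 2.9400]  P^-=[0.6115 0.2316; 0.2316 0.6700]  H_jac=[0.8370 0.5472]  S=[1.2512]  K=[0.5104; 0.4480]  nu=[-6.2524]  x^+=[1.3056, 0.1391]  P^+=[0.2856 -0.0545; -0.0545 0.4189]
step 2: x^-=[1.3599, 0.1391]  P^-=[0.4168 0.1179; 0.1179 0.5489]  H_jac=[0.9948 0.1017]  S=[0.8521]  K=[0.5008; 0.2032]  nu=[-1.7669]  x^+=[0.4751, -0.2200]  P^+=[0.2032 0.0312; 0.0312 0.5137]
step 3: x^-=[0.3893, -0.2200]  P^-=[0.4157 0.2406; 0.2406 0.6437]  H_jac=[0.8706 -0.4920]  S=[0.6748]  K=[0.3609; -0.1590]  nu=[0.5029]  x^+=[0.5707, -0.3000]  P^+=[0.3278 0.2793; 0.2793 0.6267]

x_post = [0.5707, -0.3000]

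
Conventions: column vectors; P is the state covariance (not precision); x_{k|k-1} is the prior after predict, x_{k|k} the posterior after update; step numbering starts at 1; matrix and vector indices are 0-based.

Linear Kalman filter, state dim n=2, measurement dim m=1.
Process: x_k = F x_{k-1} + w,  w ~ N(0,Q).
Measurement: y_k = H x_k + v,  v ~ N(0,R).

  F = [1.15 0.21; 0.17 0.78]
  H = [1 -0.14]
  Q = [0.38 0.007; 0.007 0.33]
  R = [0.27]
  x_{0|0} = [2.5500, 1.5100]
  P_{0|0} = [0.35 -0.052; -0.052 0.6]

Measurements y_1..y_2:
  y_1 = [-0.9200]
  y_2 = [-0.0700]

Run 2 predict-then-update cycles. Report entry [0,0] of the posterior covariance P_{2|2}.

P_post[0,0] = 0.2209

step 1: x^-=[3.2496, 1.6113]  P^-=[0.8442 0.1252; 0.1252 0.6914]  S=[1.0927]  K=[0.7565; 0.0260]  nu=[-3.9440]  x^+=[0.2658, 1.5087]  P^+=[0.2188 0.1037; 0.1037 0.6906]
step 2: x^-=[0.6225, 1.2220]  P^-=[0.7499 0.2596; 0.2596 0.7840]  S=[0.9626]  K=[0.7413; 0.1557]  nu=[-0.5214]  x^+=[0.2360, 1.1408]  P^+=[0.2209 0.1485; 0.1485 0.7607]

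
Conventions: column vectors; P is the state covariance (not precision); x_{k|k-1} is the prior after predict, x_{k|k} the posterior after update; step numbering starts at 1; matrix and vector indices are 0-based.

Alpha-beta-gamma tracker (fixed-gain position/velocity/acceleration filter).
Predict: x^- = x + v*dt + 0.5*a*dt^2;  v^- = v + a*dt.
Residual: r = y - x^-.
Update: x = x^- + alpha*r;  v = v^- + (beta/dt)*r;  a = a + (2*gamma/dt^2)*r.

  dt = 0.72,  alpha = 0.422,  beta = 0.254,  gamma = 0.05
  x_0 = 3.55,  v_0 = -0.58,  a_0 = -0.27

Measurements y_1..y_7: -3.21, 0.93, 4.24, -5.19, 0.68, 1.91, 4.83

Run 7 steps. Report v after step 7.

step 1: x_pred=3.0624  r=-6.2724  x^+=0.4155  v^+=-2.9872  a^+=-1.4800
step 2: x_pred=-2.1189  r=3.0489  x^+=-0.8323  v^+=-2.9772  a^+=-0.8918
step 3: x_pred=-3.2070  r=7.4470  x^+=-0.0644  v^+=-0.9921  a^+=0.5447
step 4: x_pred=-0.6375  r=-4.5525  x^+=-2.5587  v^+=-2.2060  a^+=-0.3335
step 5: x_pred=-4.2334  r=4.9134  x^+=-2.1599  v^+=-0.7127  a^+=0.6143
step 6: x_pred=-2.5139  r=4.4239  x^+=-0.6470  v^+=1.2902  a^+=1.4677
step 7: x_pred=0.6624  r=4.1676  x^+=2.4211  v^+=3.8172  a^+=2.2716

v_post = 3.8172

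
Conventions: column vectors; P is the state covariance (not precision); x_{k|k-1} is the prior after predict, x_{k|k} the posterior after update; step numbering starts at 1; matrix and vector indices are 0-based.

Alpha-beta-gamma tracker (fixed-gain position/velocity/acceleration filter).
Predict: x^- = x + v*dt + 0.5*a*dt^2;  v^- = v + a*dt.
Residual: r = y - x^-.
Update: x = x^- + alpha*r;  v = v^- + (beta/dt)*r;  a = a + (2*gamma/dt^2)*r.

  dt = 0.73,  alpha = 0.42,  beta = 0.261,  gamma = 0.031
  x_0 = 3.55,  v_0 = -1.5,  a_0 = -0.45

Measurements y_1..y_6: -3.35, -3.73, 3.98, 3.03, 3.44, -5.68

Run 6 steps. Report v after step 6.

step 1: x_pred=2.3351  r=-5.6851  x^+=-0.0526  v^+=-3.8611  a^+=-1.1114
step 2: x_pred=-3.1674  r=-0.5626  x^+=-3.4037  v^+=-4.8736  a^+=-1.1769
step 3: x_pred=-7.2750  r=11.2550  x^+=-2.5479  v^+=-1.7087  a^+=0.1326
step 4: x_pred=-3.7599  r=6.7899  x^+=-0.9082  v^+=0.8157  a^+=0.9225
step 5: x_pred=-0.0669  r=3.5069  x^+=1.4060  v^+=2.7430  a^+=1.3305
step 6: x_pred=3.7629  r=-9.4429  x^+=-0.2031  v^+=0.3381  a^+=0.2319

v_post = 0.3381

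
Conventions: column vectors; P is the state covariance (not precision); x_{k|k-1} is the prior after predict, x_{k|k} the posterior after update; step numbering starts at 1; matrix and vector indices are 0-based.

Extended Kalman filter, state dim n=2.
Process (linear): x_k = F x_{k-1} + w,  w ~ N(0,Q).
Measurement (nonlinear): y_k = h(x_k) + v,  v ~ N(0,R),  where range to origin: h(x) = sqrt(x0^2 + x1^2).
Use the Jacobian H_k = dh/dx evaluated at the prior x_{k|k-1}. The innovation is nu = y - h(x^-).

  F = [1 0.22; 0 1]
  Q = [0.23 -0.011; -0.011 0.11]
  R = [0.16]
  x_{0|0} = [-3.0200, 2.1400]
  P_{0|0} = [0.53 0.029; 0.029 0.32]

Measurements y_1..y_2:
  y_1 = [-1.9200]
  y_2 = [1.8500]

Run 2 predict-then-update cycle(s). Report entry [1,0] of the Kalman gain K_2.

K[1,0] = 0.4380

step 1: x^-=[-2.5492, 2.1400]  P^-=[0.7882 0.0884; 0.0884 0.4300]  H_jac=[-0.7659 0.6430]  S=[0.7131]  K=[-0.7669; 0.2928]  nu=[-5.2484]  x^+=[1.4759, 0.6035]  P^+=[0.3688 0.2485; 0.2485 0.3689]
step 2: x^-=[1.6087, 0.6035]  P^-=[0.7260 0.3187; 0.3187 0.4789]  H_jac=[0.9363 0.3512]  S=[1.0651]  K=[0.7433; 0.4380]  nu=[0.1319]  x^+=[1.7067, 0.6612]  P^+=[0.1376 -0.0281; -0.0281 0.2745]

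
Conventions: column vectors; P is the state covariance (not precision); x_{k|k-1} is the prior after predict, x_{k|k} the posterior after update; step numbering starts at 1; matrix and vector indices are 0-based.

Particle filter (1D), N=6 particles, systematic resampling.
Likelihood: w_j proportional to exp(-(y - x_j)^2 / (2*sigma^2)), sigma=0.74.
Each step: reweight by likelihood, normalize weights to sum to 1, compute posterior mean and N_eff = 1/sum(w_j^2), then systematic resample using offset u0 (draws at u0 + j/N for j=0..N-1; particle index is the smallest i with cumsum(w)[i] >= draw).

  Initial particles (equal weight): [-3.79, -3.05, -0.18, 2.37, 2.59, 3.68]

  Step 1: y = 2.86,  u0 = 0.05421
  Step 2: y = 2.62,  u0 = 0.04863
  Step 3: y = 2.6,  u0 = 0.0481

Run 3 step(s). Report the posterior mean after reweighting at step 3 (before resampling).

step 1: w=[0.0000, 0.0000, 0.0001, 0.3522, 0.4103, 0.2374]  mean=2.7710  Neff=2.8672  idx=[3, 3, 4, 4, 4, 5]
step 2: w=[0.1801, 0.1801, 0.1905, 0.1905, 0.1905, 0.0683]  mean=2.5853  Neff=5.6054  idx=[0, 1, 2, 2, 3, 4]
step 3: w=[0.1614, 0.1614, 0.1693, 0.1693, 0.1693, 0.1693]  mean=2.5190  Neff=5.9970  idx=[0, 1, 2, 3, 4, 5]

post_mean = 2.5190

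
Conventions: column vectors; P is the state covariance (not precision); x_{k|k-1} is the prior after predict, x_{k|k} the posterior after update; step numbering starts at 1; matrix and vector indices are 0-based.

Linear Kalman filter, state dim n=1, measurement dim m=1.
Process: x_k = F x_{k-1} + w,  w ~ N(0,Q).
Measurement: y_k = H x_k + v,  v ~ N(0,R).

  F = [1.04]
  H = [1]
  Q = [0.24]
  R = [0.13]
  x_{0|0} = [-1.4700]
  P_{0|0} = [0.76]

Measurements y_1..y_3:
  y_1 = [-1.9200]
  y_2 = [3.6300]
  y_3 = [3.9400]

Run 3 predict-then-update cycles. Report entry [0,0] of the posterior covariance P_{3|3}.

step 1: x^-=[-1.5288]  P^-=[1.0620]  S=[1.1920]  K=[0.8909]  nu=[-0.3912]  x^+=[-1.8773]  P^+=[0.1158]
step 2: x^-=[-1.9524]  P^-=[0.3653]  S=[0.4953]  K=[0.7375]  nu=[5.5824]  x^+=[2.1647]  P^+=[0.0959]
step 3: x^-=[2.2513]  P^-=[0.3437]  S=[0.4737]  K=[0.7256]  nu=[1.6887]  x^+=[3.4766]  P^+=[0.0943]

P_post[0,0] = 0.0943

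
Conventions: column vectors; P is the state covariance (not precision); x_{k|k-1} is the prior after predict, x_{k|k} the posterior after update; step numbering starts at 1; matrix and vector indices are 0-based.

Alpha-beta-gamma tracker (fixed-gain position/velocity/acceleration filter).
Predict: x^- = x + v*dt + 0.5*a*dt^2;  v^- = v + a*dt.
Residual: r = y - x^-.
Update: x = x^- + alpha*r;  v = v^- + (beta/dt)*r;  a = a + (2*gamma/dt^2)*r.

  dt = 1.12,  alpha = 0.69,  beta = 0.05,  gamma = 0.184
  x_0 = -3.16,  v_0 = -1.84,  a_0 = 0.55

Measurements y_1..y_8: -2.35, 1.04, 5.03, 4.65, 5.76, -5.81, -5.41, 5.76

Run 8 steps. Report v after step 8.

v_post = -14.2773

step 1: x_pred=-4.8758  r=2.5258  x^+=-3.1330  v^+=-1.1112  a^+=1.2910
step 2: x_pred=-3.5679  r=4.6079  x^+=-0.3884  v^+=0.5404  a^+=2.6428
step 3: x_pred=1.8744  r=3.1556  x^+=4.0518  v^+=3.6412  a^+=3.5686
step 4: x_pred=10.3681  r=-5.7181  x^+=6.4226  v^+=7.3827  a^+=1.8911
step 5: x_pred=15.8773  r=-10.1173  x^+=8.8964  v^+=9.0490  a^+=-1.0770
step 6: x_pred=18.3558  r=-24.1658  x^+=1.6814  v^+=6.7639  a^+=-8.1665
step 7: x_pred=4.1350  r=-9.5450  x^+=-2.4511  v^+=-2.8086  a^+=-10.9667
step 8: x_pred=-12.4750  r=18.2350  x^+=0.1071  v^+=-14.2773  a^+=-5.6171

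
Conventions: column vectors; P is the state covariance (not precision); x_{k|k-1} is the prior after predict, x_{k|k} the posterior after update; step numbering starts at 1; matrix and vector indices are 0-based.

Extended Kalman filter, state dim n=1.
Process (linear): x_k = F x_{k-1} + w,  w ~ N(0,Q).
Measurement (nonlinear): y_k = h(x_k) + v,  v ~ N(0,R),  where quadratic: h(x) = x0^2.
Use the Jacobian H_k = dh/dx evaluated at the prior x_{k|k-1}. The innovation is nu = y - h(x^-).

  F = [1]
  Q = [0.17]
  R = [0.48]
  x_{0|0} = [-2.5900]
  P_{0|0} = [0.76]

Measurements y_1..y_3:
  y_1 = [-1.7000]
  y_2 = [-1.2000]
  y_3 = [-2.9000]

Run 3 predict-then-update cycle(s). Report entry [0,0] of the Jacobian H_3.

H_jac[0,0] = -0.6557

step 1: x^-=[-2.5900]  P^-=[0.9300]  H_jac=[-5.1800]  S=[25.4341]  K=[-0.1894]  nu=[-8.4081]  x^+=[-0.9974]  P^+=[0.0176]
step 2: x^-=[-0.9974]  P^-=[0.1876]  H_jac=[-1.9949]  S=[1.2264]  K=[-0.3051]  nu=[-2.1949]  x^+=[-0.3278]  P^+=[0.0734]
step 3: x^-=[-0.3278]  P^-=[0.2434]  H_jac=[-0.6557]  S=[0.5846]  K=[-0.2730]  nu=[-3.0075]  x^+=[0.4931]  P^+=[0.1998]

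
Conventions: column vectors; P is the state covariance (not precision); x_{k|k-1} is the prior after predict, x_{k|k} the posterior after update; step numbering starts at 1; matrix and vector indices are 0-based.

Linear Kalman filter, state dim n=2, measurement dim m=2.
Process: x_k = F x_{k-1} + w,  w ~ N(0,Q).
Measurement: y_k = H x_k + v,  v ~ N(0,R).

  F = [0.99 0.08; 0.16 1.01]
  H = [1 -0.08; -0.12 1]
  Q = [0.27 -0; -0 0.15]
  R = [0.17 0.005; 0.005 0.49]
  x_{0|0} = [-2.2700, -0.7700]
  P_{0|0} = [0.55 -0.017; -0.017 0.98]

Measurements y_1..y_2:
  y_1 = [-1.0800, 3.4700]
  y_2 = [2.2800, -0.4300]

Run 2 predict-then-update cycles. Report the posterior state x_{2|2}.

x_post = [1.3579, 0.9065]

step 1: x^-=[-2.3089, -1.1409]  P^-=[0.8126 0.1491; 0.1491 1.1583]  S=[0.9662 -0.0347; -0.0347 1.6242]  K=[0.8305 0.0495; 0.0837 0.7039]  nu=[1.1376, 4.3338]  x^+=[-1.1497, 2.0049]  P^+=[0.1451 0.0458; 0.0458 0.3508]
step 2: x^-=[-0.9778, 1.8410]  P^-=[0.4217 0.0977; 0.0977 0.5264]  S=[0.5794 0.0109; 0.0109 0.9990]  K=[0.7135 0.0393; 0.0863 0.5142]  nu=[3.4051, -2.3883]  x^+=[1.3579, 0.9065]  P^+=[0.1245 0.0378; 0.0378 0.2569]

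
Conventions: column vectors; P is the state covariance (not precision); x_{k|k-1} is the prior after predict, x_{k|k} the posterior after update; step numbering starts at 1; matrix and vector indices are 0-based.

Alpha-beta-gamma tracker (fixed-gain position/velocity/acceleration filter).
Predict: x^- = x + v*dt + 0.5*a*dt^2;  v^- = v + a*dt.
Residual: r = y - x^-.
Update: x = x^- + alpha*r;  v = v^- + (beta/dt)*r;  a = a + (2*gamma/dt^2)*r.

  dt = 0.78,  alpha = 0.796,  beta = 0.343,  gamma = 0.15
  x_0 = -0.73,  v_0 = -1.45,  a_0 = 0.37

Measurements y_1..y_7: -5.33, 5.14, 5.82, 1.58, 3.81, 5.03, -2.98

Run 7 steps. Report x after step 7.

step 1: x_pred=-1.7484  r=-3.5816  x^+=-4.5994  v^+=-2.7364  a^+=-1.3961
step 2: x_pred=-7.1584  r=12.2984  x^+=2.6311  v^+=1.5829  a^+=4.6683
step 3: x_pred=5.2858  r=0.5342  x^+=5.7110  v^+=5.4590  a^+=4.9316
step 4: x_pred=11.4692  r=-9.8892  x^+=3.5974  v^+=4.9569  a^+=0.0553
step 5: x_pred=7.4806  r=-3.6706  x^+=4.5588  v^+=3.3859  a^+=-1.7547
step 6: x_pred=6.6661  r=-1.6361  x^+=5.3638  v^+=1.2978  a^+=-2.5614
step 7: x_pred=5.5969  r=-8.5769  x^+=-1.2303  v^+=-4.4717  a^+=-6.7906

x_post = -1.2303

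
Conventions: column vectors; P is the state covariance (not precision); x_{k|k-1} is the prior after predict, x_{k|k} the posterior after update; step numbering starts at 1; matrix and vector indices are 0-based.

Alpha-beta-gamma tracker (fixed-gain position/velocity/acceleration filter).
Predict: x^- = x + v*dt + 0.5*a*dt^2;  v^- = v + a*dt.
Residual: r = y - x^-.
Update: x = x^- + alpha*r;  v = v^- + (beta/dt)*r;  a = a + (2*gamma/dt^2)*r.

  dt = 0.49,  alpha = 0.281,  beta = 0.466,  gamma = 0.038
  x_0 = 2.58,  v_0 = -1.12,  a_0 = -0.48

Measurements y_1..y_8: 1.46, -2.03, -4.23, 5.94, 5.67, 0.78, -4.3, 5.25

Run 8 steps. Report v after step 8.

step 1: x_pred=1.9736  r=-0.5136  x^+=1.8293  v^+=-1.8436  a^+=-0.6426
step 2: x_pred=0.8487  r=-2.8787  x^+=0.0398  v^+=-4.8962  a^+=-1.5538
step 3: x_pred=-2.5459  r=-1.6841  x^+=-3.0191  v^+=-7.2592  a^+=-2.0869
step 4: x_pred=-6.8267  r=12.7667  x^+=-3.2392  v^+=3.8596  a^+=1.9542
step 5: x_pred=-1.1134  r=6.7834  x^+=0.7927  v^+=11.2683  a^+=4.1014
step 6: x_pred=6.8066  r=-6.0266  x^+=5.1131  v^+=7.5466  a^+=2.1938
step 7: x_pred=9.0743  r=-13.3743  x^+=5.3161  v^+=-4.0976  a^+=-2.0396
step 8: x_pred=3.0634  r=2.1866  x^+=3.6778  v^+=-3.0176  a^+=-1.3475

v_post = -3.0176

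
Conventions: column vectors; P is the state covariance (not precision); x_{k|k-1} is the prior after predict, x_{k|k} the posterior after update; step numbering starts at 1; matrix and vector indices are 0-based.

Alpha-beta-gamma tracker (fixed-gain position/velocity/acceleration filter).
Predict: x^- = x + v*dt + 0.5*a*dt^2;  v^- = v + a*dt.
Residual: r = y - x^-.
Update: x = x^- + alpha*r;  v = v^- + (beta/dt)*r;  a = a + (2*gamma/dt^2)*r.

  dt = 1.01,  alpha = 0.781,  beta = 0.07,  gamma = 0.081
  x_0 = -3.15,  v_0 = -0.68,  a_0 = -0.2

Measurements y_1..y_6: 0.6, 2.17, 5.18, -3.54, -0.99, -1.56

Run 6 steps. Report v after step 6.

v_post = 1.2033

step 1: x_pred=-3.9388  r=4.5388  x^+=-0.3940  v^+=-0.5674  a^+=0.5208
step 2: x_pred=-0.7015  r=2.8715  x^+=1.5411  v^+=0.1576  a^+=0.9768
step 3: x_pred=2.1985  r=2.9815  x^+=4.5271  v^+=1.3508  a^+=1.4503
step 4: x_pred=6.6311  r=-10.1711  x^+=-1.3125  v^+=2.1107  a^+=-0.1650
step 5: x_pred=0.7351  r=-1.7251  x^+=-0.6122  v^+=1.8245  a^+=-0.4389
step 6: x_pred=1.0067  r=-2.5667  x^+=-0.9979  v^+=1.2033  a^+=-0.8465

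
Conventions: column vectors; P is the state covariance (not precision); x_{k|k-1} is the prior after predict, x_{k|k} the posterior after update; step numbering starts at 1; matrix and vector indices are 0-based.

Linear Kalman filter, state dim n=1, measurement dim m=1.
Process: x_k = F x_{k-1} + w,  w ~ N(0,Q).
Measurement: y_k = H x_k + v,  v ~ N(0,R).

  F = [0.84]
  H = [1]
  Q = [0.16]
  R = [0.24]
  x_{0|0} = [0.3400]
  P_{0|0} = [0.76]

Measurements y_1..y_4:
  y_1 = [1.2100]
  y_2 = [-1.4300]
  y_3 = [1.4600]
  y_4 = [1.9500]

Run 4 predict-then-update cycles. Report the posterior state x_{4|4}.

x_post = [1.2296]

step 1: x^-=[0.2856]  P^-=[0.6963]  S=[0.9363]  K=[0.7437]  nu=[0.9244]  x^+=[0.9730]  P^+=[0.1785]
step 2: x^-=[0.8174]  P^-=[0.2859]  S=[0.5259]  K=[0.5437]  nu=[-2.2474]  x^+=[-0.4045]  P^+=[0.1305]
step 3: x^-=[-0.3397]  P^-=[0.2521]  S=[0.4921]  K=[0.5123]  nu=[1.7997]  x^+=[0.5822]  P^+=[0.1229]
step 4: x^-=[0.4890]  P^-=[0.2467]  S=[0.4867]  K=[0.5069]  nu=[1.4610]  x^+=[1.2296]  P^+=[0.1217]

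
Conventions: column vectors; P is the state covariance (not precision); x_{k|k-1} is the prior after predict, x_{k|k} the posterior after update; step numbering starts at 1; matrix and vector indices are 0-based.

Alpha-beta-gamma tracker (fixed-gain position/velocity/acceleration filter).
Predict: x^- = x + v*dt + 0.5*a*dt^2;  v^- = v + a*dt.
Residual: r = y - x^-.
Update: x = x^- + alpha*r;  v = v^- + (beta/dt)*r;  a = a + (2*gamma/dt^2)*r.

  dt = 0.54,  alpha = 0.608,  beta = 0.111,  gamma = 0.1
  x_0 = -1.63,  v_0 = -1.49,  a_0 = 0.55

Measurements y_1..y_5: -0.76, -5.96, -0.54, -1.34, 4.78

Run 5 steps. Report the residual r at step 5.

step 1: x_pred=-2.3544  r=1.5944  x^+=-1.3850  v^+=-0.8653  a^+=1.6436
step 2: x_pred=-1.6126  r=-4.3474  x^+=-4.2558  v^+=-0.8714  a^+=-1.3382
step 3: x_pred=-4.9215  r=4.3815  x^+=-2.2575  v^+=-0.6933  a^+=1.6669
step 4: x_pred=-2.3889  r=1.0489  x^+=-1.7512  v^+=0.4224  a^+=2.3864
step 5: x_pred=-1.1751  r=5.9551  x^+=2.4456  v^+=2.9352  a^+=6.4708

resid = 5.9551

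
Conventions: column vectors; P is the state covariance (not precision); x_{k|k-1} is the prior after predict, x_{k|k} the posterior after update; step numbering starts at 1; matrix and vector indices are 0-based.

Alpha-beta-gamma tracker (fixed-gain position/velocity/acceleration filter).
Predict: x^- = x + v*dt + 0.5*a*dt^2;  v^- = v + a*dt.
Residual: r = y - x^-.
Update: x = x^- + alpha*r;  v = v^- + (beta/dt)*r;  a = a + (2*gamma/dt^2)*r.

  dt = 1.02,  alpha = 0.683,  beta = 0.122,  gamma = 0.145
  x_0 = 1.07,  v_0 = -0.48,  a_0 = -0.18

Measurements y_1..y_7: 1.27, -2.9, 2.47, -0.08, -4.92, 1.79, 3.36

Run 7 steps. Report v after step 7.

v_post = 1.2167

step 1: x_pred=0.4868  r=0.7832  x^+=1.0217  v^+=-0.5699  a^+=0.0383
step 2: x_pred=0.4603  r=-3.3603  x^+=-1.8348  v^+=-0.9328  a^+=-0.8983
step 3: x_pred=-3.2535  r=5.7235  x^+=0.6557  v^+=-1.1645  a^+=0.6970
step 4: x_pred=-0.1695  r=0.0895  x^+=-0.1084  v^+=-0.4428  a^+=0.7220
step 5: x_pred=-0.1845  r=-4.7355  x^+=-3.4188  v^+=-0.2728  a^+=-0.5980
step 6: x_pred=-4.0082  r=5.7982  x^+=-0.0480  v^+=-0.1892  a^+=1.0182
step 7: x_pred=0.2886  r=3.0714  x^+=2.3864  v^+=1.2167  a^+=1.8743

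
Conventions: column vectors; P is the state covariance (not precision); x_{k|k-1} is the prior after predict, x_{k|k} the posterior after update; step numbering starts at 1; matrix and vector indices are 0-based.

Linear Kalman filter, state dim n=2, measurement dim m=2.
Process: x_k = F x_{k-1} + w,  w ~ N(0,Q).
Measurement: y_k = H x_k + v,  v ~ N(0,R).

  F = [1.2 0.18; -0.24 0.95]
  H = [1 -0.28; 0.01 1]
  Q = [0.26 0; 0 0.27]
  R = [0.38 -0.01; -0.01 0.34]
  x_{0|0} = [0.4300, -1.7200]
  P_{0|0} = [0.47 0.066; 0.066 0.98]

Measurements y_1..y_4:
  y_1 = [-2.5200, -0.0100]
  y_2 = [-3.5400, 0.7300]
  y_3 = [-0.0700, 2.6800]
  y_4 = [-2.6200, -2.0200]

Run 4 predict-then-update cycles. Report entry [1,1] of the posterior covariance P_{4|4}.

step 1: x^-=[0.2064, -1.7372]  P^-=[0.9971 0.1046; 0.1046 1.1514]  S=[1.4088 -0.2181; -0.2181 1.4936]  K=[0.7150 0.1811; -0.0359 0.7663]  nu=[-3.2128, 1.7251]  x^+=[-1.7783, -0.2997]  P^+=[0.2843 0.0516; 0.0516 0.2604]
step 2: x^-=[-2.1879, 0.1421]  P^-=[0.7002 0.0192; 0.0192 0.4979]  S=[1.1084 -0.1232; -0.1232 0.8383]  K=[0.6408 0.1255; -0.0431 0.5878]  nu=[-1.3123, 0.6097]  x^+=[-2.9523, 0.5571]  P^+=[0.2517 0.0337; 0.0337 0.1999]
step 3: x^-=[-3.4425, 1.2378]  P^-=[0.6435 -0.0013; -0.0013 0.4496]  S=[1.0594 -0.1307; -0.1307 0.7896]  K=[0.6212 0.1094; -0.0508 0.5609]  nu=[3.7190, 1.4767]  x^+=[-0.9707, 1.8771]  P^+=[0.2430 0.0285; 0.0285 0.1909]
step 4: x^-=[-0.8270, 2.0162]  P^-=[0.6284 -0.0060; -0.0060 0.4433]  S=[1.0465 -0.1338; -0.1338 0.7832]  K=[0.6156 0.1055; -0.0531 0.5568]  nu=[-1.2285, -4.0279]  x^+=[-2.0082, -0.1614]  P^+=[0.2405 0.0273; 0.0273 0.1896]

P_post[1,1] = 0.1896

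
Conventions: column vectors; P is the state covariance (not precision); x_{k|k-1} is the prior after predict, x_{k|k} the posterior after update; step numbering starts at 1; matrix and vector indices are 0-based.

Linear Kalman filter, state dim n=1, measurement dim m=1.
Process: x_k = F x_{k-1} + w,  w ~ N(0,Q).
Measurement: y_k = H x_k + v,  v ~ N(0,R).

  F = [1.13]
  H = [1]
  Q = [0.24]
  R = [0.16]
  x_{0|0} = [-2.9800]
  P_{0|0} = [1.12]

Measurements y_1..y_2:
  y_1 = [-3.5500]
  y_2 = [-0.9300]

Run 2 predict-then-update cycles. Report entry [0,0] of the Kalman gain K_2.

K[0,0] = 0.7272

step 1: x^-=[-3.3674]  P^-=[1.6701]  S=[1.8301]  K=[0.9126]  nu=[-0.1826]  x^+=[-3.5340]  P^+=[0.1460]
step 2: x^-=[-3.9935]  P^-=[0.4264]  S=[0.5864]  K=[0.7272]  nu=[3.0635]  x^+=[-1.7658]  P^+=[0.1163]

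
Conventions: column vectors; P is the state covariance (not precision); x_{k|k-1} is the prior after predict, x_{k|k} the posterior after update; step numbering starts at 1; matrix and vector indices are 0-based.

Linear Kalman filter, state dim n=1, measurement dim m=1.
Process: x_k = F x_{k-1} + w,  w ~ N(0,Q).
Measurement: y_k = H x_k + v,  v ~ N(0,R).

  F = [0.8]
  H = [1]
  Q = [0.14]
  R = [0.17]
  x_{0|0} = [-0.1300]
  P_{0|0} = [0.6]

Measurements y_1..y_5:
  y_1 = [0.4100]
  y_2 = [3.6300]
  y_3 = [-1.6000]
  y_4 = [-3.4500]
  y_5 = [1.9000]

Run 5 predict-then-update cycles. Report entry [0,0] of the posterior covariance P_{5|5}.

P_post[0,0] = 0.0916

step 1: x^-=[-0.1040]  P^-=[0.5240]  S=[0.6940]  K=[0.7550]  nu=[0.5140]  x^+=[0.2841]  P^+=[0.1284]
step 2: x^-=[0.2273]  P^-=[0.2221]  S=[0.3921]  K=[0.5665]  nu=[3.4027]  x^+=[2.1549]  P^+=[0.0963]
step 3: x^-=[1.7239]  P^-=[0.2016]  S=[0.3716]  K=[0.5426]  nu=[-3.3239]  x^+=[-0.0795]  P^+=[0.0922]
step 4: x^-=[-0.0636]  P^-=[0.1990]  S=[0.3690]  K=[0.5393]  nu=[-3.3864]  x^+=[-1.8900]  P^+=[0.0917]
step 5: x^-=[-1.5120]  P^-=[0.1987]  S=[0.3687]  K=[0.5389]  nu=[3.4120]  x^+=[0.3267]  P^+=[0.0916]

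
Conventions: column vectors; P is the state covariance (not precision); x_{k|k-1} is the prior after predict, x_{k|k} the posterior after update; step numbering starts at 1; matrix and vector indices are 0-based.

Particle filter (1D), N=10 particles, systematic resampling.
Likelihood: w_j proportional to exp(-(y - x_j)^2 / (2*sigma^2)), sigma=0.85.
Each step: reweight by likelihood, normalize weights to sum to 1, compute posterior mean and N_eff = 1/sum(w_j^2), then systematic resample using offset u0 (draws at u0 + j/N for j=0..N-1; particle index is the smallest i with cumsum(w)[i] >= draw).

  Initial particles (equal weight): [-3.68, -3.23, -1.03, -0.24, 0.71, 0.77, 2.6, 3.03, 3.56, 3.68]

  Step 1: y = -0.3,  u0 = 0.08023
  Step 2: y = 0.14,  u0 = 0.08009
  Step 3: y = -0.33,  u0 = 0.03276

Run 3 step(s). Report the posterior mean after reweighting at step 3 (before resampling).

step 1: w=[0.0001, 0.0010, 0.2618, 0.3776, 0.1868, 0.1714, 0.0011, 0.0002, 0.0000, 0.0000]  mean=-0.0958  Neff=3.6317  idx=[2, 2, 3, 3, 3, 3, 4, 4, 5, 5]
step 2: w=[0.0516, 0.0516, 0.1205, 0.1205, 0.1205, 0.1205, 0.1063, 0.1063, 0.1011, 0.1011]  mean=0.0848  Neff=9.3951  idx=[1, 2, 3, 4, 5, 5, 6, 7, 8, 9]
step 3: w=[0.0950, 0.1327, 0.1327, 0.1327, 0.1327, 0.1327, 0.0631, 0.0631, 0.0577, 0.0577]  mean=-0.0785  Neff=8.9566  idx=[0, 1, 2, 2, 3, 4, 5, 5, 7, 8]

post_mean = -0.0785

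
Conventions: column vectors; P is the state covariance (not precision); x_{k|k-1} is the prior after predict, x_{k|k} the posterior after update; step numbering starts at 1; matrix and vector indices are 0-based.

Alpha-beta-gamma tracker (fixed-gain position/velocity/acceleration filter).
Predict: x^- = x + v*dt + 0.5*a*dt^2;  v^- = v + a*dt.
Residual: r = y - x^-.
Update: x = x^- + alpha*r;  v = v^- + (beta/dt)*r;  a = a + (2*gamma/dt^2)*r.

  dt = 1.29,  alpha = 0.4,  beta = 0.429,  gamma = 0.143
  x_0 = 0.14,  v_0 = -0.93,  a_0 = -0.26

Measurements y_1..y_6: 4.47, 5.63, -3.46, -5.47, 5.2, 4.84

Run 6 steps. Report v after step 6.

step 1: x_pred=-1.2760  r=5.7460  x^+=1.0224  v^+=0.6455  a^+=0.7275
step 2: x_pred=2.4604  r=3.1696  x^+=3.7282  v^+=2.6381  a^+=1.2723
step 3: x_pred=8.1900  r=-11.6500  x^+=3.5300  v^+=0.4050  a^+=-0.7299
step 4: x_pred=3.4451  r=-8.9151  x^+=-0.1209  v^+=-3.5014  a^+=-2.2621
step 5: x_pred=-6.5199  r=11.7199  x^+=-1.8320  v^+=-2.5220  a^+=-0.2479
step 6: x_pred=-5.2916  r=10.1316  x^+=-1.2390  v^+=0.5276  a^+=1.4934

v_post = 0.5276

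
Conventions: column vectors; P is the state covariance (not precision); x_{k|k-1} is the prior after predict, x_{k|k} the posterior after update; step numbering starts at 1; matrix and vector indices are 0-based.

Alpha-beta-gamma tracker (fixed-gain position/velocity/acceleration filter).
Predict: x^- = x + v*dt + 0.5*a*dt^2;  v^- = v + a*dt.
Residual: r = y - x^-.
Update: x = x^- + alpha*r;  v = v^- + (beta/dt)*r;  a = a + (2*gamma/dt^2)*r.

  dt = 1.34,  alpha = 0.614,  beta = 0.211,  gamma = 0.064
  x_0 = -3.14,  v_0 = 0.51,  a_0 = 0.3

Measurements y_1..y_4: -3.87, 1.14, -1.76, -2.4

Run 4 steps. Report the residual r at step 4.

resid = -4.0889

step 1: x_pred=-2.1873  r=-1.6827  x^+=-3.2205  v^+=0.6470  a^+=0.1800
step 2: x_pred=-2.1918  r=3.3318  x^+=-0.1461  v^+=1.4129  a^+=0.4176
step 3: x_pred=2.1221  r=-3.8821  x^+=-0.2615  v^+=1.3612  a^+=0.1408
step 4: x_pred=1.6889  r=-4.0889  x^+=-0.8217  v^+=0.9060  a^+=-0.1507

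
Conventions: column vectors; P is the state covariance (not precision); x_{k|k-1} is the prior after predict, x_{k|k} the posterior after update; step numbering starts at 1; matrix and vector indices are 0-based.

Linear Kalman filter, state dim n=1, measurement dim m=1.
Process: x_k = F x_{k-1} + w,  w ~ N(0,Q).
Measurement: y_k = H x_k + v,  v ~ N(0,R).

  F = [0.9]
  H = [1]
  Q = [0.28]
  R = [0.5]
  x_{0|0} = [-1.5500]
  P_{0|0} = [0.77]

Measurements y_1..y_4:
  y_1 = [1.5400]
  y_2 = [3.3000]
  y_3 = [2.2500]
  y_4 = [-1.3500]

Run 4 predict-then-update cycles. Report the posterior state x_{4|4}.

x_post = [0.2518]

step 1: x^-=[-1.3950]  P^-=[0.9037]  S=[1.4037]  K=[0.6438]  nu=[2.9350]  x^+=[0.4945]  P^+=[0.3219]
step 2: x^-=[0.4451]  P^-=[0.5407]  S=[1.0407]  K=[0.5196]  nu=[2.8549]  x^+=[1.9284]  P^+=[0.2598]
step 3: x^-=[1.7356]  P^-=[0.4904]  S=[0.9904]  K=[0.4952]  nu=[0.5144]  x^+=[1.9903]  P^+=[0.2476]
step 4: x^-=[1.7913]  P^-=[0.4805]  S=[0.9805]  K=[0.4901]  nu=[-3.1413]  x^+=[0.2518]  P^+=[0.2450]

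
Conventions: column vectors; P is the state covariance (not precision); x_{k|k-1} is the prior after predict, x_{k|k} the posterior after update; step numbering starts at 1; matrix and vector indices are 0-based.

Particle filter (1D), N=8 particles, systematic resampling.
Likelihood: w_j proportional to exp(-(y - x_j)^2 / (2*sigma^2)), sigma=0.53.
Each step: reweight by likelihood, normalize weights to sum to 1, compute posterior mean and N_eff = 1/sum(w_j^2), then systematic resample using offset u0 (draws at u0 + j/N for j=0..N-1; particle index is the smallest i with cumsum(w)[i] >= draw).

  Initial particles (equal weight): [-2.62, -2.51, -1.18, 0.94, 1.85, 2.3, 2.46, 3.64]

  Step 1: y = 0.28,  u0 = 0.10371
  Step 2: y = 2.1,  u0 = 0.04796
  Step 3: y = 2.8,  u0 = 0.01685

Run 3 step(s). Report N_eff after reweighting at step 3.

step 1: w=[0.0000, 0.0000, 0.0453, 0.9278, 0.0250, 0.0014, 0.0004, 0.0000]  mean=0.8693  Neff=1.1581  idx=[3, 3, 3, 3, 3, 3, 3, 4]
step 2: w=[0.0595, 0.0595, 0.0595, 0.0595, 0.0595, 0.0595, 0.0595, 0.5837]  mean=1.4712  Neff=2.7362  idx=[0, 2, 5, 7, 7, 7, 7, 7]
step 3: w=[0.0021, 0.0021, 0.0021, 0.1987, 0.1987, 0.1987, 0.1987, 0.1987]  mean=1.8443  Neff=5.0632  idx=[3, 3, 4, 4, 5, 6, 6, 7]

N_eff = 5.0632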